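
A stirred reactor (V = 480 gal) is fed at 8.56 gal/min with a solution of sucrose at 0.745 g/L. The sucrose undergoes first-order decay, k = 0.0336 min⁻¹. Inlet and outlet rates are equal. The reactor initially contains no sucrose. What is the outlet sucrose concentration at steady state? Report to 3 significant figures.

0.258 g/L

Species balance: V dC/dt = Q C_in − Q C − k V C.
At steady state: 0 = Q C_in − (Q + kV) C_ss, so C_ss = Q C_in/(Q + kV).
C_ss = 8.56·0.745/(8.56 + 0.0336·480) = 6.3772/24.688 = 0.25831 g/L.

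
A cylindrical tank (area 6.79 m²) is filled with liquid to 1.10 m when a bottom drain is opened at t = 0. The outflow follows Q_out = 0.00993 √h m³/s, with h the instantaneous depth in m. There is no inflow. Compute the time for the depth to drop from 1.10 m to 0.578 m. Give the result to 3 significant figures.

395 s

A dh/dt = −Q_out = −0.00993 √h.
∫ h^(−1/2) dh = −(0.00993/A) ∫ dt, giving 2√h = 2√h₀ − (0.00993/A) t.
t = 2A(√h₀ − √h)/0.00993 = 2·6.79·(√1.10 − √0.578)/0.00993
  = 13.580 × (1.0488 − 0.76026) / 0.00993 = 394.61 s.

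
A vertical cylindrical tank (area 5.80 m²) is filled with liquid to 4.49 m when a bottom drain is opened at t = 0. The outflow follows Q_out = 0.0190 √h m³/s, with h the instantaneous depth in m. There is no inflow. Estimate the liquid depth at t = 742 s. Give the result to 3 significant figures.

With no inflow, A dh/dt = −0.0190 √h.
∫ h^(−1/2) dh = −(0.0190/A) ∫ dt, giving 2√h = 2√h₀ − (0.0190/A) t.
√h = √4.49 − 0.0190·742/(2·5.80) = 2.1190 − 1.2153 = 0.90362.
h = 0.90362² = 0.81652 m.

0.817 m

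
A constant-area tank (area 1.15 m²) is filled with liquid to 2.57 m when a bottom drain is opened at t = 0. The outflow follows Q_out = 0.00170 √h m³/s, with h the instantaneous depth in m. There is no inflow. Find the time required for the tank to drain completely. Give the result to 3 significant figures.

2170 s

Unsteady balance on liquid volume: A dh/dt = −0.00170 √h.
This is separable: 2 d(√h)/dt = −0.00170/A, so √h = √h₀ − (0.00170/(2A)) t.
Tank is empty when √h = 0: t_empty = 2A√h₀/0.00170.
t_empty = 2·1.15·√2.57/0.00170 = 2.3000·1.6031/0.00170 = 2168.9 s.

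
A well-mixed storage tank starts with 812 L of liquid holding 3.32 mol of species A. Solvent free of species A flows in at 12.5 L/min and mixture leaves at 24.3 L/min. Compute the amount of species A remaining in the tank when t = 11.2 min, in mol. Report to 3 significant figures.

2.30 mol

Total volume: dV/dt = Q_in − Q_out = -11.800 L/min, so V(t) = 812 − 11.800 t and V(11.2) = 679.84 L.
Solute balance: dm/dt = 0 − Q_out C = −Q_out m/V(t).
dm/m = −Q_out dt/(V₀ − 11.800 t); integrating gives ln(m/m₀) = −(Q_out/(Q_in−Q_out)) ln(V/V₀).
m = m₀ (V₀/V)^(Q_out/(Q_in−Q_out)) = 3.32 × (812/679.84)^(-2.0593) = 2.3028 mol.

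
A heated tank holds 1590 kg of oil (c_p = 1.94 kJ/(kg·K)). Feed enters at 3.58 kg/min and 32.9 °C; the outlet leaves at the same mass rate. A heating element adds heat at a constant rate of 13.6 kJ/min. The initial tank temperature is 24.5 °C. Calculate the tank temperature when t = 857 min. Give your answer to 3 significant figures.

M c_p dT/dt = ṁ c_p (T_in − T) + Q̇.
Rearrange: dT/dt = (T_ss − T)/τ with τ = M/ṁ = 444.13 min and T_ss = T_in + Q̇/(ṁ c_p) = 34.858 °C.
Solution: T(t) = T_ss + (T₀ − T_ss) e^(−t/τ).
T(857) = 34.858 + (-10.358)·e^(−857/444.13) = 34.858 + (-10.358)·0.14521 = 33.354 °C.

33.4 °C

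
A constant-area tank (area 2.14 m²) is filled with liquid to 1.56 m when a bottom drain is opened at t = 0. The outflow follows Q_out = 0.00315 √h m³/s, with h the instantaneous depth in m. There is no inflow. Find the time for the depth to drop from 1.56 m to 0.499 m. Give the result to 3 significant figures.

737 s

Mass balance (ρ constant): A dh/dt = −0.00315 √h.
∫ h^(−1/2) dh = −(0.00315/A) ∫ dt, giving 2√h = 2√h₀ − (0.00315/A) t.
t = 2A(√h₀ − √h)/0.00315 = 2·2.14·(√1.56 − √0.499)/0.00315
  = 4.2800 × (1.2490 − 0.70640) / 0.00315 = 737.25 s.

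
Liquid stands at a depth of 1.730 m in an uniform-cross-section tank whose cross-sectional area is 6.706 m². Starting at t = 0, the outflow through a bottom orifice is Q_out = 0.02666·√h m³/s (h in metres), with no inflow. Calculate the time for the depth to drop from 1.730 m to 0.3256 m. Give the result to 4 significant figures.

374.6 s

A dh/dt = −Q_out = −0.02666 √h.
Separate and integrate: 2(√h − √h₀) = −(0.02666/A) t.
t = 2A(√h₀ − √h)/0.02666 = 2·6.706·(√1.730 − √0.3256)/0.02666
  = 13.4120 × (1.31529 − 0.570614) / 0.02666 = 374.631 s.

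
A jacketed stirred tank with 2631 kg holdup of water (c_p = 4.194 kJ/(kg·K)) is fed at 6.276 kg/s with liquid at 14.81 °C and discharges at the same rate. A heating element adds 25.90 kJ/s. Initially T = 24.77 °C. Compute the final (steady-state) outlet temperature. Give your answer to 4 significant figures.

Energy balance: M c_p dT/dt = ṁ c_p (T_in − T) + 25.90.
At steady state dT/dt = 0 ⇒ T_ss = T_in + Q̇/(ṁ c_p) = 14.81 + 25.90/(6.276·4.194) = 15.7940 °C.

15.79 °C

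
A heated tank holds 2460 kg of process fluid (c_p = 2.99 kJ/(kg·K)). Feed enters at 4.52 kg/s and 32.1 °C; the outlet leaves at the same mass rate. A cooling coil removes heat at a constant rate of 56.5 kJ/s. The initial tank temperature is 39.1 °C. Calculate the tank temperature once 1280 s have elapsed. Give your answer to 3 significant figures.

M c_p dT/dt = ṁ c_p (T_in − T) − Q̇.
Rearrange: dT/dt = (T_ss − T)/τ with τ = M/ṁ = 544.25 s and T_ss = T_in − Q̇/(ṁ c_p) = 27.919 °C.
Integrating: T(t) = T_ss + (T₀ − T_ss) e^(−t/τ).
T(1280) = 27.919 + (11.181)·e^(−1280/544.25) = 27.919 + (11.181)·0.095191 = 28.984 °C.

29.0 °C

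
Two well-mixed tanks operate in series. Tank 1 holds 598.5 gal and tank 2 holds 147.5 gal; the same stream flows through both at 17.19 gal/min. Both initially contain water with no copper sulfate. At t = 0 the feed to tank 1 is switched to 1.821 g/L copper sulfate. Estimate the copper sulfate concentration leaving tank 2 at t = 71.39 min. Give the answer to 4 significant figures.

Species balance on tank i: dCᵢ/dt = (Cᵢ₋₁ − Cᵢ)/τᵢ with τᵢ = Vᵢ/Q.
τ₁ = 598.5/17.19 = 34.8168 min; τ₂ = 147.5/17.19 = 8.58057 min.
Solving the cascade with C₁(0)=C₂(0)=0 gives C₂(t) = C_in[1 − (τ₁ e^(−t/τ₁) − τ₂ e^(−t/τ₂))/(τ₁ − τ₂)].
At t = 71.39: e^(−t/τ₁) = 0.128677, e^(−t/τ₂) = 0.000243606.
C₂ = 1.821·[1 − (34.8168·0.128677 − 8.58057·0.000243606)/(26.2362)] = 1.821·0.829319 = 1.51019 g/L.

1.510 g/L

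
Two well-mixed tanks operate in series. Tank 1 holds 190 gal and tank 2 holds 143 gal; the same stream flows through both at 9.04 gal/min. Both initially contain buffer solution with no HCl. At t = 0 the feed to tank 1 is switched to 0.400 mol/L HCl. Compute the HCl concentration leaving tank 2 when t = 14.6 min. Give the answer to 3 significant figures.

Each tank obeys Vᵢ dCᵢ/dt = Q(Cᵢ₋₁ − Cᵢ), so τᵢ = Vᵢ/Q.
τ₁ = 190/9.04 = 21.018 min; τ₂ = 143/9.04 = 15.819 min.
Tank 1: C₁ = C_in(1 − e^(−t/τ₁)). Tank 2 (τ₁ ≠ τ₂): C₂ = C_in[1 − (τ₁ e^(−t/τ₁) − τ₂ e^(−t/τ₂))/(τ₁ − τ₂)].
At t = 14.6: e^(−t/τ₁) = 0.49925, e^(−t/τ₂) = 0.39734.
C₂ = 0.400·[1 − (21.018·0.49925 − 15.819·0.39734)/(5.1991)] = 0.400·0.19069 = 0.076276 mol/L.

0.0763 mol/L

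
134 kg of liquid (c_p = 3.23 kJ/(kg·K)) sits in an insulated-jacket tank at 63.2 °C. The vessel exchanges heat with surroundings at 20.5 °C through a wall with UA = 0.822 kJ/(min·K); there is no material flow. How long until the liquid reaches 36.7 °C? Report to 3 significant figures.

M c_p dT/dt = −UA(T − T_amb).
τ = M c_p/UA = 526.55 min; T_ss = T_amb = 20.500 °C.
T(t) = T_ss + (T₀ − T_ss)e^(−t/τ); set T = 36.7:
t = −τ ln[(T − T_ss)/(T₀ − T_ss)] = −526.55 · ln(0.37939) = 510.32 min.

510 min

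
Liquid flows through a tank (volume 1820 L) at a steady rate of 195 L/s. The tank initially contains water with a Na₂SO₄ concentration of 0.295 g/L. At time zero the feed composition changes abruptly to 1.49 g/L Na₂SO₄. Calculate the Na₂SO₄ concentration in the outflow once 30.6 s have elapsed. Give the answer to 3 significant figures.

1.44 g/L

Mass balance on the solute (V constant): V dC/dt = Q(C_in − C).
Rewrite as dC/dt + C/τ = C_in/τ, τ = V/Q = 9.3333 s.
C approaches C_in exponentially: C(t) = C_in + (C₀ − C_in) e^(−t/τ).
C(30.6) = 1.49 + (0.295 − 1.49)·e^(−30.6/9.3333) = 1.49 + (-1.1950)·0.037682 = 1.4450 g/L.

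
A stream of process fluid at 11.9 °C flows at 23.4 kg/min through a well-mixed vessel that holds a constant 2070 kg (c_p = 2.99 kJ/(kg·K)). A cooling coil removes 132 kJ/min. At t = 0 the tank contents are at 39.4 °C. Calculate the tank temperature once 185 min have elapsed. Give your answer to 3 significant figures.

13.6 °C

Heat balance on the well-mixed liquid: M c_p dT/dt = ṁ c_p (T_in − T) − 132.
τ = M/ṁ = 88.462 min; T_ss = T_in − Q̇/(ṁ c_p) = 11.9 − 132/(23.4·2.99) = 10.013 °C.
Integrating: T(t) = T_ss + (T₀ − T_ss) e^(−t/τ).
T(185) = 10.013 + (29.387)·e^(−185/88.462) = 10.013 + (29.387)·0.12353 = 13.643 °C.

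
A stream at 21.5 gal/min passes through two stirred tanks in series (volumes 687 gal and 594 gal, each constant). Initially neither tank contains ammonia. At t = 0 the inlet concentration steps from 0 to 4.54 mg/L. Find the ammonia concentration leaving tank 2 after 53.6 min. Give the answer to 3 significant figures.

2.44 mg/L

Each tank obeys Vᵢ dCᵢ/dt = Q(Cᵢ₋₁ − Cᵢ), so τᵢ = Vᵢ/Q.
τ₁ = 687/21.5 = 31.953 min; τ₂ = 594/21.5 = 27.628 min.
Tank 1: C₁ = C_in(1 − e^(−t/τ₁)). Tank 2 (τ₁ ≠ τ₂): C₂ = C_in[1 − (τ₁ e^(−t/τ₁) − τ₂ e^(−t/τ₂))/(τ₁ − τ₂)].
At t = 53.6: e^(−t/τ₁) = 0.18685, e^(−t/τ₂) = 0.14369.
C₂ = 4.54·[1 − (31.953·0.18685 − 27.628·0.14369)/(4.3256)] = 4.54·0.53750 = 2.4402 mg/L.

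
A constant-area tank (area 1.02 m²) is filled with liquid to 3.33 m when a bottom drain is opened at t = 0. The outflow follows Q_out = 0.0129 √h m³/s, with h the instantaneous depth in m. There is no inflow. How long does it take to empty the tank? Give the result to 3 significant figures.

289 s

A dh/dt = −Q_out = −0.0129 √h.
∫ h^(−1/2) dh = −(0.0129/A) ∫ dt, giving 2√h = 2√h₀ − (0.0129/A) t.
Set h = 0: 2√h₀ = (0.0129/A) t_empty ⇒ t_empty = 2A√h₀/0.0129.
t_empty = 2·1.02·√3.33/0.0129 = 2.0400·1.8248/0.0129 = 288.58 s.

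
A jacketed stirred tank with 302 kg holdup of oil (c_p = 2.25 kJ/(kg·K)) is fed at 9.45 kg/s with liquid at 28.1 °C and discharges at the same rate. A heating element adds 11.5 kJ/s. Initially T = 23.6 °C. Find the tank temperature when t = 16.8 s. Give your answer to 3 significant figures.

M c_p dT/dt = ṁ c_p (T_in − T) + Q̇.
τ = M/ṁ = 31.958 s; T_ss = T_in + Q̇/(ṁ c_p) = 28.1 + 11.5/(9.45·2.25) = 28.641 °C.
Solution: T(t) = T_ss + (T₀ − T_ss) e^(−t/τ).
T(16.8) = 28.641 + (-5.0409)·e^(−16.8/31.958) = 28.641 + (-5.0409)·0.59114 = 25.661 °C.

25.7 °C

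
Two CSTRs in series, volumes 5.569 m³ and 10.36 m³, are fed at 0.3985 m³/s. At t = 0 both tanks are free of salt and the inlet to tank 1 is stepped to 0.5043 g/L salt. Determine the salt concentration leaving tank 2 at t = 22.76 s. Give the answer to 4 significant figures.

Each tank obeys Vᵢ dCᵢ/dt = Q(Cᵢ₋₁ − Cᵢ), so τᵢ = Vᵢ/Q.
τ₁ = 5.569/0.3985 = 13.9749 s; τ₂ = 10.36/0.3985 = 25.9975 s.
Solving the cascade with C₁(0)=C₂(0)=0 gives C₂(t) = C_in[1 − (τ₁ e^(−t/τ₁) − τ₂ e^(−t/τ₂))/(τ₁ − τ₂)].
At t = 22.76: e^(−t/τ₁) = 0.196197, e^(−t/τ₂) = 0.416667.
C₂ = 0.5043·[1 − (13.9749·0.196197 − 25.9975·0.416667)/(-12.0226)] = 0.5043·0.327063 = 0.164938 g/L.

0.1649 g/L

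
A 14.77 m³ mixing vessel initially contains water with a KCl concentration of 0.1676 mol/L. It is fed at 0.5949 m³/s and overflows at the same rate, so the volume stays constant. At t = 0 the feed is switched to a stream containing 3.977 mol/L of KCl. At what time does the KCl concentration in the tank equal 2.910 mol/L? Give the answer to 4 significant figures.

Species balance on the tank: V dC/dt = Q(C_in − C), so τ = V/Q = 24.8277 s.
C(t) = C_in + (C₀ − C_in) e^(−t/τ). Set C = 2.910 and solve for t:
e^(−t/τ) = (C − C_in)/(C₀ − C_in) = (2.910 − 3.977)/(0.1676 − 3.977) = 0.280097
t = −τ ln(…) = 24.8277 × 1.27262 = 31.5962 s.

31.60 s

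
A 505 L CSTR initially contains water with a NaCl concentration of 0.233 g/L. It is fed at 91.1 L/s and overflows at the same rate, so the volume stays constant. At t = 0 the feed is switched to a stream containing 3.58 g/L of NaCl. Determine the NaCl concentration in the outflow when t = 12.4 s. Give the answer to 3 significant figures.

Transient balance on the dissolved component: V dC/dt = Q(C_in − C).
Rewrite as dC/dt + C/τ = C_in/τ, τ = V/Q = 5.5434 s.
Solution: C(t) = C_in + (C₀ − C_in) e^(−t/τ).
C(12.4) = 3.58 + (0.233 − 3.58)·e^(−12.4/5.5434) = 3.58 + (-3.3470)·0.10679 = 3.2226 g/L.

3.22 g/L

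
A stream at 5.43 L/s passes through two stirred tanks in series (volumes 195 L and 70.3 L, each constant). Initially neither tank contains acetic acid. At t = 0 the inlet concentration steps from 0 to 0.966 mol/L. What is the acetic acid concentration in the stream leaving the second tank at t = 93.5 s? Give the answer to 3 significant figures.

Species balance on tank i: dCᵢ/dt = (Cᵢ₋₁ − Cᵢ)/τᵢ with τᵢ = Vᵢ/Q.
τ₁ = 195/5.43 = 35.912 s; τ₂ = 70.3/5.43 = 12.947 s.
Solving the cascade with C₁(0)=C₂(0)=0 gives C₂(t) = C_in[1 − (τ₁ e^(−t/τ₁) − τ₂ e^(−t/τ₂))/(τ₁ − τ₂)].
At t = 93.5: e^(−t/τ₁) = 0.074006, e^(−t/τ₂) = 0.00073036.
C₂ = 0.966·[1 − (35.912·0.074006 − 12.947·0.00073036)/(22.965)] = 0.966·0.88469 = 0.85461 mol/L.

0.855 mol/L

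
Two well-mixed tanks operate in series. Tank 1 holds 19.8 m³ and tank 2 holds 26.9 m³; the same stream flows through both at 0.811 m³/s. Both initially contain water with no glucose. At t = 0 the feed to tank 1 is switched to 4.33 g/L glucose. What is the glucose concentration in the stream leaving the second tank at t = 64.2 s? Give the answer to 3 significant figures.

2.83 g/L

Species balance on tank i: dCᵢ/dt = (Cᵢ₋₁ − Cᵢ)/τᵢ with τᵢ = Vᵢ/Q.
τ₁ = 19.8/0.811 = 24.414 s; τ₂ = 26.9/0.811 = 33.169 s.
Tank 1: C₁ = C_in(1 − e^(−t/τ₁)). Tank 2 (τ₁ ≠ τ₂): C₂ = C_in[1 − (τ₁ e^(−t/τ₁) − τ₂ e^(−t/τ₂))/(τ₁ − τ₂)].
At t = 64.2: e^(−t/τ₁) = 0.072107, e^(−t/τ₂) = 0.14435.
C₂ = 4.33·[1 − (24.414·0.072107 − 33.169·0.14435)/(-8.7546)] = 4.33·0.65420 = 2.8327 g/L.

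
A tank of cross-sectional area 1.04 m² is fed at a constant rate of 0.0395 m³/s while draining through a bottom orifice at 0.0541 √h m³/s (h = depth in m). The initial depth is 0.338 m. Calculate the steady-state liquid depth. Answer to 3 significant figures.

0.533 m

A dh/dt = Q_in − 0.0541 √h. Steady state requires inflow = outflow:
Q_in = 0.0541 √h_ss ⇒ √h_ss = 0.0395/0.0541 = 0.73013.
h_ss = 0.73013² = 0.53309 m. (Since h₀ = 0.338 m < h_ss, the level will rise toward this value.)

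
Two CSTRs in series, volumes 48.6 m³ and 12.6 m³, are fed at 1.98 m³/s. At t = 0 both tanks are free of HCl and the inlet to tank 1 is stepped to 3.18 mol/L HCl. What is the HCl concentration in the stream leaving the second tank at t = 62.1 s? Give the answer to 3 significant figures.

2.84 mol/L

Species balance on tank i: dCᵢ/dt = (Cᵢ₋₁ − Cᵢ)/τᵢ with τᵢ = Vᵢ/Q.
τ₁ = 48.6/1.98 = 24.545 s; τ₂ = 12.6/1.98 = 6.3636 s.
Tank 1: C₁ = C_in(1 − e^(−t/τ₁)). Tank 2 (τ₁ ≠ τ₂): C₂ = C_in[1 − (τ₁ e^(−t/τ₁) − τ₂ e^(−t/τ₂))/(τ₁ − τ₂)].
At t = 62.1: e^(−t/τ₁) = 0.079659, e^(−t/τ₂) = 5.7797e-05.
C₂ = 3.18·[1 − (24.545·0.079659 − 6.3636·5.7797e-05)/(18.182)] = 3.18·0.89248 = 2.8381 mol/L.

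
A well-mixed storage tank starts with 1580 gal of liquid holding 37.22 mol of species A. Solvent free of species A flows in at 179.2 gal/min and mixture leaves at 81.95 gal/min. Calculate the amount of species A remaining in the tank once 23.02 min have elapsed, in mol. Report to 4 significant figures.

17.69 mol

Total volume: dV/dt = Q_in − Q_out = 97.2500 gal/min, so V(t) = 1580 + 97.2500 t and V(23.02) = 3818.69 gal.
Solute balance: dm/dt = 0 − Q_out C = −Q_out m/V(t).
dm/m = −Q_out dt/(V₀ + 97.2500 t); integrating gives ln(m/m₀) = −(Q_out/(Q_in−Q_out)) ln(V/V₀).
m = m₀ (V₀/V)^(Q_out/(Q_in−Q_out)) = 37.22 × (1580/3818.69)^(0.842674) = 17.6936 mol.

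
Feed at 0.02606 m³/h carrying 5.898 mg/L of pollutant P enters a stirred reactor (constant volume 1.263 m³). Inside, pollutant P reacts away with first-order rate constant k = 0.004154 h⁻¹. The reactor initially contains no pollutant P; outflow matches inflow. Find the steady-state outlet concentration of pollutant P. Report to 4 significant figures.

Species balance: V dC/dt = Q C_in − Q C − k V C.
Steady state (dC/dt = 0): C_ss = Q C_in/(Q + kV) = C_in/(1 + kV/Q).
C_ss = 0.02606·5.898/(0.02606 + 0.004154·1.263) = 0.153702/0.0313065 = 4.90958 mg/L.

4.910 mg/L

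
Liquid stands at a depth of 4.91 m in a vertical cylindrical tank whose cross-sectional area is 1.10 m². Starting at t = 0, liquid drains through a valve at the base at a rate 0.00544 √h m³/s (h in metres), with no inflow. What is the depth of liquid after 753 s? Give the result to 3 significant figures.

With no inflow, A dh/dt = −0.00544 √h.
∫ h^(−1/2) dh = −(0.00544/A) ∫ dt, giving 2√h = 2√h₀ − (0.00544/A) t.
√h = √4.91 − 0.00544·753/(2·1.10) = 2.2159 − 1.8620 = 0.35389.
h = 0.35389² = 0.12524 m.

0.125 m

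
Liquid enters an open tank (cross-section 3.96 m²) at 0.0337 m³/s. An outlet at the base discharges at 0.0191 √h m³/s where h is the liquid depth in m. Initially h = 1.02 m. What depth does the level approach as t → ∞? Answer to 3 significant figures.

3.11 m

Accumulation of liquid (constant cross-section A): A dh/dt = Q_in − 0.0191 √h. At steady state dh/dt = 0:
Q_in = 0.0191 √h_ss ⇒ √h_ss = 0.0337/0.0191 = 1.7644.
h_ss = 1.7644² = 3.1131 m. (Since h₀ = 1.02 m < h_ss, the level will rise toward this value.)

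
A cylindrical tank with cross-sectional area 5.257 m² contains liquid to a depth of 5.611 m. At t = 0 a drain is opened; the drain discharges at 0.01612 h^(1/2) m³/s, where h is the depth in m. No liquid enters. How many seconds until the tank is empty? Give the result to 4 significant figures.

1545 s

Volume balance on the tank: A dh/dt = −0.01612 √h.
∫ h^(−1/2) dh = −(0.01612/A) ∫ dt, giving 2√h = 2√h₀ − (0.01612/A) t.
Tank is empty when √h = 0: t_empty = 2A√h₀/0.01612.
t_empty = 2·5.257·√5.611/0.01612 = 10.5140·2.36875/0.01612 = 1544.98 s.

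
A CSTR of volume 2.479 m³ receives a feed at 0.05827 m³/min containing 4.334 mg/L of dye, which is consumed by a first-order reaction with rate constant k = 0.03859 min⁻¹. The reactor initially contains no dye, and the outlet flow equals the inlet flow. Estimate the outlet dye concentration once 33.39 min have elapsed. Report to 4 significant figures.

1.434 mg/L

Species balance: V dC/dt = Q C_in − Q C − k V C.
dC/dt = (Q/V) C_in − (Q/V + k) C; effective rate a = Q/V + k = 0.0235054 + 0.03859 = 0.0620954 min⁻¹.
C_ss = Q C_in/(Q + kV) = 1.64058 mg/L; C(t) = C_ss + (C₀ − C_ss) e^(−a t).
C(33.39) = 1.64058 + (-1.64058)·e^(−0.0620954·33.39) = 1.64058 + (-1.64058)·0.125762 = 1.43426 mg/L.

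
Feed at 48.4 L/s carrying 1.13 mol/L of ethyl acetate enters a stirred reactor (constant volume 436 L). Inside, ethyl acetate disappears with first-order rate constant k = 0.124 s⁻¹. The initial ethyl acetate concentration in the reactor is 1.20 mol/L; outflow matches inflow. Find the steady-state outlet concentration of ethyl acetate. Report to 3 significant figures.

0.534 mol/L

Species balance: V dC/dt = Q C_in − Q C − k V C.
Steady state (dC/dt = 0): C_ss = Q C_in/(Q + kV) = C_in/(1 + kV/Q).
C_ss = 48.4·1.13/(48.4 + 0.124·436) = 54.692/102.46 = 0.53377 mol/L.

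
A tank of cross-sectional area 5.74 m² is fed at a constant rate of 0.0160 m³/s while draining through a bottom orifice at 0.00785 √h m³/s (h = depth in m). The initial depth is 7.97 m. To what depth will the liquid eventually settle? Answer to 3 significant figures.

Unsteady balance on liquid volume: A dh/dt = Q_in − 0.00785 √h. At steady state dh/dt = 0:
Q_in = 0.00785 √h_ss ⇒ √h_ss = 0.0160/0.00785 = 2.0382.
h_ss = 2.0382² = 4.1543 m. (Since h₀ = 7.97 m > h_ss, the level will fall toward this value.)

4.15 m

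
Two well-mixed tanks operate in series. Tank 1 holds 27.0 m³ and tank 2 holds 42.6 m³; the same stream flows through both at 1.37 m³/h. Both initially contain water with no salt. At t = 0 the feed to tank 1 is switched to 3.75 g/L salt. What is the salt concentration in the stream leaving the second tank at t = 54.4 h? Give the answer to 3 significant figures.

Species balance on tank i: dCᵢ/dt = (Cᵢ₋₁ − Cᵢ)/τᵢ with τᵢ = Vᵢ/Q.
τ₁ = 27.0/1.37 = 19.708 h; τ₂ = 42.6/1.37 = 31.095 h.
Tank 1: C₁ = C_in(1 − e^(−t/τ₁)). Tank 2 (τ₁ ≠ τ₂): C₂ = C_in[1 − (τ₁ e^(−t/τ₁) − τ₂ e^(−t/τ₂))/(τ₁ − τ₂)].
At t = 54.4: e^(−t/τ₁) = 0.063273, e^(−t/τ₂) = 0.17386.
C₂ = 3.75·[1 − (19.708·0.063273 − 31.095·0.17386)/(-11.387)] = 3.75·0.63473 = 2.3802 g/L.

2.38 g/L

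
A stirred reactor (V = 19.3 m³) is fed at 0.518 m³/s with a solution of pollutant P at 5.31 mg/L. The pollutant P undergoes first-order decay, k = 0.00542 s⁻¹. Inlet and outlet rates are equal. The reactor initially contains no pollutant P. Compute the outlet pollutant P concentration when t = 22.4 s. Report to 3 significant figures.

2.27 mg/L

V dC/dt = Q(C_in − C) − k V C.
This is linear with rate a = Q/V + k = 0.032259 s⁻¹.
C_ss = Q C_in/(Q + kV) = 4.4179 mg/L; C(t) = C_ss + (C₀ − C_ss) e^(−a t).
C(22.4) = 4.4179 + (-4.4179)·e^(−0.032259·22.4) = 4.4179 + (-4.4179)·0.48548 = 2.2731 mg/L.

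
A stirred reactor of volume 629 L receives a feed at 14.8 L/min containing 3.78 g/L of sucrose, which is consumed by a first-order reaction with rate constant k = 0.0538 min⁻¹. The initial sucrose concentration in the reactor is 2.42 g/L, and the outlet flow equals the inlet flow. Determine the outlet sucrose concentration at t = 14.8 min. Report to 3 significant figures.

Accumulation = in − out − consumed: V dC/dt = Q C_in − Q C − k V C.
This is linear with rate a = Q/V + k = 0.077329 min⁻¹.
C_ss = Q C_in/(Q + kV) = 1.1502 g/L; C(t) = C_ss + (C₀ − C_ss) e^(−a t).
C(14.8) = 1.1502 + (1.2698)·e^(−0.077329·14.8) = 1.1502 + (1.2698)·0.31839 = 1.5545 g/L.

1.55 g/L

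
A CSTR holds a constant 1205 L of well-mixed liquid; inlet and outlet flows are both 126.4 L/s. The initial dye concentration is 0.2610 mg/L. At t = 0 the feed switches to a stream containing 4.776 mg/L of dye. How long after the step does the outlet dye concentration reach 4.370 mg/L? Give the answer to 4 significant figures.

Species balance: V dC/dt = Q(C_in − C) ⇒ τ = V/Q = 9.53323 s.
C(t) = C_in + (C₀ − C_in) e^(−t/τ). Set C = 4.370 and solve for t:
e^(−t/τ) = (C − C_in)/(C₀ − C_in) = (4.370 − 4.776)/(0.2610 − 4.776) = 0.0899225
t = −τ ln(…) = 9.53323 × 2.40881 = 22.9637 s.

22.96 s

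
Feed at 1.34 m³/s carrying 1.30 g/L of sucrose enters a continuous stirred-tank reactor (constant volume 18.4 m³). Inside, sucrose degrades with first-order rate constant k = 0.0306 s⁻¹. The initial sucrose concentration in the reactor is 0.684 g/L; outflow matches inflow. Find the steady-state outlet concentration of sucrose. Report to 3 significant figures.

0.915 g/L

Species balance: V dC/dt = Q C_in − Q C − k V C.
Steady state (dC/dt = 0): C_ss = Q C_in/(Q + kV) = C_in/(1 + kV/Q).
C_ss = 1.34·1.30/(1.34 + 0.0306·18.4) = 1.7420/1.9030 = 0.91538 g/L.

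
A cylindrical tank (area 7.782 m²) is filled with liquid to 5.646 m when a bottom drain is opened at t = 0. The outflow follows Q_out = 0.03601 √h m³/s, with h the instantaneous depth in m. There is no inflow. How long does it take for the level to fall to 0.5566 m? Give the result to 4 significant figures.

With no inflow, A dh/dt = −0.03601 √h.
Separate and integrate: 2(√h − √h₀) = −(0.03601/A) t.
t = 2A(√h₀ − √h)/0.03601 = 2·7.782·(√5.646 − √0.5566)/0.03601
  = 15.5640 × (2.37613 − 0.746056) / 0.03601 = 704.540 s.

704.5 s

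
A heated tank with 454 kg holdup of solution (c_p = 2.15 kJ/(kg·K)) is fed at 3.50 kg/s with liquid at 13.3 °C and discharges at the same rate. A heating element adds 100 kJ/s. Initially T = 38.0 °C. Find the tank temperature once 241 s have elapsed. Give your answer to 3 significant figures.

Unsteady energy balance on the tank contents: M c_p dT/dt = ṁ c_p (T_in − T) + 100.
τ = M/ṁ = 129.71 s; T_ss = T_in + Q̇/(ṁ c_p) = 13.3 + 100/(3.50·2.15) = 26.589 °C.
Solution: T(t) = T_ss + (T₀ − T_ss) e^(−t/τ).
T(241) = 26.589 + (11.411)·e^(−241/129.71) = 26.589 + (11.411)·0.15600 = 28.369 °C.

28.4 °C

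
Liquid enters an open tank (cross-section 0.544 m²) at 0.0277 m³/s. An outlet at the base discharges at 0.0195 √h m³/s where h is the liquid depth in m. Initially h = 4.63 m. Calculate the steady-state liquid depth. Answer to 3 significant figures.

A dh/dt = Q_in − 0.0195 √h. Steady state requires inflow = outflow:
Q_in = 0.0195 √h_ss ⇒ √h_ss = 0.0277/0.0195 = 1.4205.
h_ss = 1.4205² = 2.0179 m. (Since h₀ = 4.63 m > h_ss, the level will fall toward this value.)

2.02 m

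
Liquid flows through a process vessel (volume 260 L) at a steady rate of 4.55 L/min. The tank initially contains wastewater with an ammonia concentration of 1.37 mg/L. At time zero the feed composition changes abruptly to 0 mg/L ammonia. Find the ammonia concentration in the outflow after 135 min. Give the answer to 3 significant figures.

0.129 mg/L

Transient balance on the dissolved component: V dC/dt = Q(C_in − C).
So dC/dt = (C_in − C)/τ with τ = V/Q = 260/4.55 = 57.143 min.
This is linear first-order; C(t) = C_in + (C₀ − C_in) e^(−t/τ).
C(135) = 0 + (1.37 − 0)·e^(−135/57.143) = 0 + (1.3700)·0.094184 = 0.12903 mg/L.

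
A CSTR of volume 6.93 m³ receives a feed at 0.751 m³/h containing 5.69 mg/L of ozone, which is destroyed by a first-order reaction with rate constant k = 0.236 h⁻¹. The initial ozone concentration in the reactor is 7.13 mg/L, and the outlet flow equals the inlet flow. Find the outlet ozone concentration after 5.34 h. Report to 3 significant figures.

Accumulation = in − out − consumed: V dC/dt = Q C_in − Q C − k V C.
This is linear with rate a = Q/V + k = 0.34437 h⁻¹.
C_ss = Q C_in/(Q + kV) = 1.7906 mg/L; C(t) = C_ss + (C₀ − C_ss) e^(−a t).
C(5.34) = 1.7906 + (5.3394)·e^(−0.34437·5.34) = 1.7906 + (5.3394)·0.15899 = 2.6395 mg/L.

2.64 mg/L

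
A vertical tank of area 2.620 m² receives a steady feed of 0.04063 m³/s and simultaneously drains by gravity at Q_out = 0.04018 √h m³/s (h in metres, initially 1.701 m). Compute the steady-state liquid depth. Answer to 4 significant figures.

1.023 m

Volume balance on the tank: A dh/dt = Q_in − 0.04018 √h. At steady state dh/dt = 0:
Q_in = 0.04018 √h_ss ⇒ √h_ss = 0.04063/0.04018 = 1.01120.
h_ss = 1.01120² = 1.02252 m. (Since h₀ = 1.701 m > h_ss, the level will fall toward this value.)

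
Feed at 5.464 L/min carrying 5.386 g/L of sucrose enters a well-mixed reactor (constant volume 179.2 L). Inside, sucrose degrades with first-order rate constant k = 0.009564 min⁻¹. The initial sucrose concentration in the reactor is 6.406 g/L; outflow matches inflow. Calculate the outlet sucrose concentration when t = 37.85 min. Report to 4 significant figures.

Species balance: V dC/dt = Q C_in − Q C − k V C.
This is linear with rate a = Q/V + k = 0.0400551 min⁻¹.
C_ss = Q C_in/(Q + kV) = 4.09998 g/L; C(t) = C_ss + (C₀ − C_ss) e^(−a t).
C(37.85) = 4.09998 + (2.30602)·e^(−0.0400551·37.85) = 4.09998 + (2.30602)·0.219570 = 4.60631 g/L.

4.606 g/L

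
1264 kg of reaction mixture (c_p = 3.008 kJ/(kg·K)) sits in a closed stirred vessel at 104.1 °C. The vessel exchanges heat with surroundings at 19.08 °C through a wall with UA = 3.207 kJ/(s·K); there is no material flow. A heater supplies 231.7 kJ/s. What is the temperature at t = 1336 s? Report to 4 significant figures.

95.47 °C

Lumped-capacitance energy balance: M c_p dT/dt = UA(T_amb − T) + Q̇.
dT/dt = (T_ss − T)/τ with T_ss = T_amb + Q̇/UA = 19.08 + 231.7/3.207 = 91.3282 °C, τ = M c_p/UA = 1264·3.008/3.207 = 1185.57 s.
Integrating: T(t) = T_ss + (T₀ − T_ss) e^(−t/τ).
T(1336) = 91.3282 + (12.7718)·0.324040 = 95.4668 °C.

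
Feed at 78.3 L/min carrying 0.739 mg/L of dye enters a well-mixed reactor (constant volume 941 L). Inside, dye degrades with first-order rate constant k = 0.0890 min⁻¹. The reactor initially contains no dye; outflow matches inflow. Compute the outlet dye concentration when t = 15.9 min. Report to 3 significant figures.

0.334 mg/L

V dC/dt = Q(C_in − C) − k V C.
This is linear with rate a = Q/V + k = 0.17221 min⁻¹.
C_ss = Q C_in/(Q + kV) = 0.35708 mg/L; C(t) = C_ss + (C₀ − C_ss) e^(−a t).
C(15.9) = 0.35708 + (-0.35708)·e^(−0.17221·15.9) = 0.35708 + (-0.35708)·0.064691 = 0.33398 mg/L.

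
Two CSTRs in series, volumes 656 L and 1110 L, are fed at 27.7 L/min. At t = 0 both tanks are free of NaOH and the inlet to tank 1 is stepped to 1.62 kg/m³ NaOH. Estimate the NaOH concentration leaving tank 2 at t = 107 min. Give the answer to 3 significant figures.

1.37 kg/m³

Each tank obeys Vᵢ dCᵢ/dt = Q(Cᵢ₋₁ − Cᵢ), so τᵢ = Vᵢ/Q.
τ₁ = 656/27.7 = 23.682 min; τ₂ = 1110/27.7 = 40.072 min.
Tank 1: C₁ = C_in(1 − e^(−t/τ₁)). Tank 2 (τ₁ ≠ τ₂): C₂ = C_in[1 − (τ₁ e^(−t/τ₁) − τ₂ e^(−t/τ₂))/(τ₁ − τ₂)].
At t = 107: e^(−t/τ₁) = 0.010909, e^(−t/τ₂) = 0.069240.
C₂ = 1.62·[1 − (23.682·0.010909 − 40.072·0.069240)/(-16.390)] = 1.62·0.84648 = 1.3713 kg/m³.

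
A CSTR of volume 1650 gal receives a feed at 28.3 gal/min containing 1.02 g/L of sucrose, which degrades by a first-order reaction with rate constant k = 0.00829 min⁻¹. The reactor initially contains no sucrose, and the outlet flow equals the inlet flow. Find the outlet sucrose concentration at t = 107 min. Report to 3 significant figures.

Species balance: V dC/dt = Q C_in − Q C − k V C.
This is linear with rate a = Q/V + k = 0.025442 min⁻¹.
C_ss = Q C_in/(Q + kV) = 0.68764 g/L; C(t) = C_ss + (C₀ − C_ss) e^(−a t).
C(107) = 0.68764 + (-0.68764)·e^(−0.025442·107) = 0.68764 + (-0.68764)·0.065727 = 0.64244 g/L.

0.642 g/L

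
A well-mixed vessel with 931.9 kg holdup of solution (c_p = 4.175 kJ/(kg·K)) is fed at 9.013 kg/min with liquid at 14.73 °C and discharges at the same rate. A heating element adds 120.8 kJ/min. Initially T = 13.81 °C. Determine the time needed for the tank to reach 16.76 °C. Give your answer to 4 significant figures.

129.5 min

M c_p dT/dt = ṁ c_p (T_in − T) + Q̇.
τ = M/ṁ = 103.395 min; T_ss = T_in + Q̇/(ṁ c_p) = 17.9403 °C.
T(t) = T_ss + (T₀ − T_ss) e^(−t/τ). Set T = 16.76:
e^(−t/τ) = (16.76 − 17.9403)/(13.81 − 17.9403) = 0.285760
t = −103.395 · ln(0.285760) = 129.513 min.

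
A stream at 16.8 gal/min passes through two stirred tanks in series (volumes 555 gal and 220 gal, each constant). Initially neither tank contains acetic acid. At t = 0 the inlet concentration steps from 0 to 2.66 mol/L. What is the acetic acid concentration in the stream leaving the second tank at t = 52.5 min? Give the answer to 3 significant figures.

Species balance on tank i: dCᵢ/dt = (Cᵢ₋₁ − Cᵢ)/τᵢ with τᵢ = Vᵢ/Q.
τ₁ = 555/16.8 = 33.036 min; τ₂ = 220/16.8 = 13.095 min.
Tank 1: C₁ = C_in(1 − e^(−t/τ₁)). Tank 2 (τ₁ ≠ τ₂): C₂ = C_in[1 − (τ₁ e^(−t/τ₁) − τ₂ e^(−t/τ₂))/(τ₁ − τ₂)].
At t = 52.5: e^(−t/τ₁) = 0.20409, e^(−t/τ₂) = 0.018150.
C₂ = 2.66·[1 − (33.036·0.20409 − 13.095·0.018150)/(19.940)] = 2.66·0.67380 = 1.7923 mol/L.

1.79 mol/L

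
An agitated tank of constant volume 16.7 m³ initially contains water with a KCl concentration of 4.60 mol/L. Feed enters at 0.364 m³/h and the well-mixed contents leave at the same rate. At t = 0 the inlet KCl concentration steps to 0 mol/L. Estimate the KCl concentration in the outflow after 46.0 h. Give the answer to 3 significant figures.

1.69 mol/L

Unsteady species balance (constant V, well mixed): V dC/dt = Q(C_in − C).
Time constant τ = V/Q = 16.7/0.364 = 45.879 h.
Solution: C(t) = C_in + (C₀ − C_in) e^(−t/τ).
C(46.0) = 0 + (4.60 − 0)·e^(−46.0/45.879) = 0 + (4.6000)·0.36691 = 1.6878 mol/L.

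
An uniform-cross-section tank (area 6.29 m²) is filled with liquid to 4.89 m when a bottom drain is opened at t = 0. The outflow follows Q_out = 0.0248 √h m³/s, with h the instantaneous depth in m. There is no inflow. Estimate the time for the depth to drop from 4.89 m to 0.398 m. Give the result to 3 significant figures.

With no inflow, A dh/dt = −0.0248 √h.
Separate and integrate: 2(√h − √h₀) = −(0.0248/A) t.
t = 2A(√h₀ − √h)/0.0248 = 2·6.29·(√4.89 − √0.398)/0.0248
  = 12.580 × (2.2113 − 0.63087) / 0.0248 = 801.70 s.

802 s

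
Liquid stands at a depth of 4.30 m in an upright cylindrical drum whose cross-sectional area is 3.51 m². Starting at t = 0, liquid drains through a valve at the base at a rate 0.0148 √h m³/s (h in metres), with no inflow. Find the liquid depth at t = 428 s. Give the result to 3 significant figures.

1.37 m

A dh/dt = −Q_out = −0.0148 √h.
This is separable: 2 d(√h)/dt = −0.0148/A, so √h = √h₀ − (0.0148/(2A)) t.
√h = √4.30 − 0.0148·428/(2·3.51) = 2.0736 − 0.90234 = 1.1713.
h = 1.1713² = 1.3720 m.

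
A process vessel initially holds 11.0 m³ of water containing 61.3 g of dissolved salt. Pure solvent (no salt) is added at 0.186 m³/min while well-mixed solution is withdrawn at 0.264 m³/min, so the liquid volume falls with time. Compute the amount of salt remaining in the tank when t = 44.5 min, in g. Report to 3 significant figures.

Let m(t) be the amount of salt. Volume: V(t) = V₀ + (Q_in − Q_out) t = 11.0 − 0.078000 t; V(44.5) = 7.5290 m³.
Species balance (pure solvent in): dm/dt = −Q_out · m/V(t).
Separate: dm/m = −Q_out dt/V(t) ⇒ ln(m/m₀) = −(Q_out/(Q_in−Q_out)) ln(V/V₀).
m = m₀ (V₀/V)^(Q_out/(Q_in−Q_out)) = 61.3 × (11.0/7.5290)^(-3.3846) = 16.989 g.

17.0 g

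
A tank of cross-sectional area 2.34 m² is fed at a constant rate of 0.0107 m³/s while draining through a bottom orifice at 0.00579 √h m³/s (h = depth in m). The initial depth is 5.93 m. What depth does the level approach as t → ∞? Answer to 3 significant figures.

Level balance: A dh/dt = 0.0107 − 0.00579 √h. Setting dh/dt = 0:
Q_in = 0.00579 √h_ss ⇒ √h_ss = 0.0107/0.00579 = 1.8480.
h_ss = 1.8480² = 3.4152 m. (Since h₀ = 5.93 m > h_ss, the level will fall toward this value.)

3.42 m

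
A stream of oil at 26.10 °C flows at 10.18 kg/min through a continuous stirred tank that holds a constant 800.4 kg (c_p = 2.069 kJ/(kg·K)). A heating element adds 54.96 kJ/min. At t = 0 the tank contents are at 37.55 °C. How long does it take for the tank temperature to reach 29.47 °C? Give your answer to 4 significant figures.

M c_p dT/dt = ṁ c_p (T_in − T) + Q̇.
τ = M/ṁ = 78.6248 min; T_ss = T_in + Q̇/(ṁ c_p) = 28.7094 °C.
T(t) = T_ss + (T₀ − T_ss) e^(−t/τ). Set T = 29.47:
e^(−t/τ) = (29.47 − 28.7094)/(37.55 − 28.7094) = 0.0860363
t = −78.6248 · ln(0.0860363) = 192.865 min.

192.9 min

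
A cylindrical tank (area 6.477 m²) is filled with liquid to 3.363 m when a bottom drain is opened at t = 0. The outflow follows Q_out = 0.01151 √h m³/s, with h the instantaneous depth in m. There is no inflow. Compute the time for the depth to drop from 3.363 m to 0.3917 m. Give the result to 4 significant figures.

1360 s

With no inflow, A dh/dt = −0.01151 √h.
∫ h^(−1/2) dh = −(0.01151/A) ∫ dt, giving 2√h = 2√h₀ − (0.01151/A) t.
t = 2A(√h₀ − √h)/0.01151 = 2·6.477·(√3.363 − √0.3917)/0.01151
  = 12.9540 × (1.83385 − 0.625859) / 0.01151 = 1359.54 s.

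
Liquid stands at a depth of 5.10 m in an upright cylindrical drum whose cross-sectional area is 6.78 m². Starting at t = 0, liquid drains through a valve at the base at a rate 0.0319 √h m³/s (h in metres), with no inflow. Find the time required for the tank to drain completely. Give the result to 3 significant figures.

Volume balance on the tank: A dh/dt = −0.0319 √h.
∫ h^(−1/2) dh = −(0.0319/A) ∫ dt, giving 2√h = 2√h₀ − (0.0319/A) t.
Tank is empty when √h = 0: t_empty = 2A√h₀/0.0319.
t_empty = 2·6.78·√5.10/0.0319 = 13.560·2.2583/0.0319 = 959.96 s.

960 s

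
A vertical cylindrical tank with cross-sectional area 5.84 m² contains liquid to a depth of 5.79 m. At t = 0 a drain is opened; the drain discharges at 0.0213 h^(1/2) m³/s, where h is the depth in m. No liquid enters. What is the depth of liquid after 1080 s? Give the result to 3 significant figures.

0.191 m

A dh/dt = −Q_out = −0.0213 √h.
This is separable: 2 d(√h)/dt = −0.0213/A, so √h = √h₀ − (0.0213/(2A)) t.
√h = √5.79 − 0.0213·1080/(2·5.84) = 2.4062 − 1.9695 = 0.43672.
h = 0.43672² = 0.19073 m.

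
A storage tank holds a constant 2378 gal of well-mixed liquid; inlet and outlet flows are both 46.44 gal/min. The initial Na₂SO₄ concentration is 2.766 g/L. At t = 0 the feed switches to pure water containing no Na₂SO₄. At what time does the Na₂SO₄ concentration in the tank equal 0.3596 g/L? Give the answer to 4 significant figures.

104.5 min

Species balance: V dC/dt = Q(C_in − C) ⇒ τ = V/Q = 51.2059 min.
C(t) = C_in + (C₀ − C_in) e^(−t/τ). Set C = 0.3596 and solve for t:
e^(−t/τ) = (C − C_in)/(C₀ − C_in) = (0.3596 − 0)/(2.766 − 0) = 0.130007
t = −τ ln(…) = 51.2059 × 2.04017 = 104.468 min.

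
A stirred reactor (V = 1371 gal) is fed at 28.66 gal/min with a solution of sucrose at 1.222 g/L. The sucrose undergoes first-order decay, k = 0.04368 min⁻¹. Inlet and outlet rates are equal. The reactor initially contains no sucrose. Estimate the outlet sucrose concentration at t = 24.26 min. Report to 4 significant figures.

V dC/dt = Q(C_in − C) − k V C.
dC/dt = (Q/V) C_in − (Q/V + k) C; effective rate a = Q/V + k = 0.0209044 + 0.04368 = 0.0645844 min⁻¹.
C_ss = Q C_in/(Q + kV) = 0.395532 g/L; C(t) = C_ss + (C₀ − C_ss) e^(−a t).
C(24.26) = 0.395532 + (-0.395532)·e^(−0.0645844·24.26) = 0.395532 + (-0.395532)·0.208708 = 0.312982 g/L.

0.3130 g/L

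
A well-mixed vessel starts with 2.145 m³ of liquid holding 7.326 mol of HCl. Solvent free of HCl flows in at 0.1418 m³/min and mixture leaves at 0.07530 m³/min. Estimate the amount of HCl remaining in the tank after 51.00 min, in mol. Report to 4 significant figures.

2.504 mol

Let m(t) be the amount of HCl. Volume: V(t) = V₀ + (Q_in − Q_out) t = 2.145 + 0.0665000 t; V(51.00) = 5.53650 m³.
Species balance (pure solvent in): dm/dt = −Q_out · m/V(t).
Separate: dm/m = −Q_out dt/V(t) ⇒ ln(m/m₀) = −(Q_out/(Q_in−Q_out)) ln(V/V₀).
m = m₀ (V₀/V)^(Q_out/(Q_in−Q_out)) = 7.326 × (2.145/5.53650)^(1.13233) = 2.50359 mol.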